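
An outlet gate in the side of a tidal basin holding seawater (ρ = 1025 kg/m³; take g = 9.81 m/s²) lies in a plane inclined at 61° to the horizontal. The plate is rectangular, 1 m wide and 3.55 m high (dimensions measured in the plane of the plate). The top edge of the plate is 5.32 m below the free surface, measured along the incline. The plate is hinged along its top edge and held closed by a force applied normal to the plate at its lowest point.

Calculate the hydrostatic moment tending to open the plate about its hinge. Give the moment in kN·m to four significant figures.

M ≈ 426.0 kN·m

γ = ρg = 1025 × 9.81 / 1000 = 10.05525 kN/m³.
Let θ = 61° be the plate's angle to the horizontal; measure y along the incline from where the plane meets the free surface. Vertical depth h = y·sinθ with sinθ = 0.874620.
The centroid lies 3.55/2 = 1.775 m below the top edge, so y_c = 5.32 + 1.775 = 7.095 m and h_c = 7.095 × 0.874620 = 6.20543 m.
A = 1 × 3.55 = 3.55 m².
Resultant F = γ·h_c·A = 10.05525 × 6.20543 × 3.55 = 221.51 kN.
I_c = b·h³/12 = 1 × 3.55³/12 = 3.72824 m⁴.
Centre of pressure: y_p = y_c + I_c/(y_c·A) = 7.095 + 3.72824/(7.095 × 3.55) = 7.095 + 0.148021 = 7.24302 m along the plane.
The resultant acts 1.775 + 0.148021 = 1.92302 m (along the plate) below the hinge at the top edge, so the moment about the hinge is M = F × 1.92302 = 221.51 × 1.92302 = 425.968 kN·m.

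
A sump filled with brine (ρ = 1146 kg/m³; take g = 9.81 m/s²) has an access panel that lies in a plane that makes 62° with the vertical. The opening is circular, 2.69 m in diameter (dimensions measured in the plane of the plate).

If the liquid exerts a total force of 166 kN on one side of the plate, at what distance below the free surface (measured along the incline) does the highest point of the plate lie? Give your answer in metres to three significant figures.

γ = ρg = 1146 × 9.81 / 1000 = 11.24226 kN/m³.
A = π(1.345)² = 5.68322 m².
From F = γ·h_c·A, the centroid depth is h_c = 166/(11.24226 × 5.68322) = 2.59812 m.
The plate makes 62° with the vertical, i.e. θ = 90° − 62° = 28° to the horizontal. Measuring y along the incline from the free-surface line, vertical depth h = y·sinθ with sinθ = 0.469472.
Along the incline, y_c = h_c/sinθ = 2.59812/0.469472 = 5.53413 m.
The centroid is at the centre, 1.345 m below the top of the plate, so the highest point sits at y_top = 5.53413 − 1.345 = 4.18913 m along the incline.

y_top ≈ 4.19 m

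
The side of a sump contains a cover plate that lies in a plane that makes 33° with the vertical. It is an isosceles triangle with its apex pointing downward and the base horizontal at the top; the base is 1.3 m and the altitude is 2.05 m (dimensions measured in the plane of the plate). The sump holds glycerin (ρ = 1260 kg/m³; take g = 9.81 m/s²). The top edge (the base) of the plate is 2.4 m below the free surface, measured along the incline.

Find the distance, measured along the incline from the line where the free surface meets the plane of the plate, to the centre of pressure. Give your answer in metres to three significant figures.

y_p = 3.16 m

γ = ρg = 1260 × 9.81 / 1000 = 12.3606 kN/m³.
The plate makes 33° with the vertical, i.e. θ = 90° − 33° = 57° to the horizontal. Measuring y along the incline from the free-surface line, vertical depth h = y·sinθ with sinθ = 0.838671.
With the apex down, the centroid sits h/3 = 2.05/3 = 0.683333 m below the base (the top edge), so y_c = 2.4 + 0.683333 = 3.08333 m and h_c = 3.08333 × 0.838671 = 2.5859 m.
A = ½ × 1.3 × 2.05 = 1.3325 m².
Resultant F = γ·h_c·A = 12.3606 × 2.5859 × 1.3325 = 42.5911 kN.
I_c = b·h³/36 = 1.3 × 2.05³/36 = 0.311102 m⁴.
Centre of pressure: y_p = y_c + I_c/(y_c·A) = 3.08333 + 0.311102/(3.08333 × 1.3325) = 3.08333 + 0.0757209 = 3.15905 m along the plane.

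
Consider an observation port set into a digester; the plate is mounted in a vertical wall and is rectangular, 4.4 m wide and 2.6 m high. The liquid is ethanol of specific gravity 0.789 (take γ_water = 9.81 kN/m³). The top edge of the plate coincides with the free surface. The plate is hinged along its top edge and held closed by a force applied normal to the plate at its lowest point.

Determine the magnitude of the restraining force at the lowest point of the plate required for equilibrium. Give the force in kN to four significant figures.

γ = 0.789 × 9.81 = 7.74009 kN/m³.
The centroid lies 2.6/2 = 1.3 m below the top edge, so the centroid depth is h_c = 1.3 m.
A = 4.4 × 2.6 = 11.44 m².
Resultant F = γ·h_c·A = 7.74009 × 1.3 × 11.44 = 115.111 kN.
I_c = b·h³/12 = 4.4 × 2.6³/12 = 6.44453 m⁴.
Centre of pressure: y_p = y_c + I_c/(y_c·A) = 1.3 + 6.44453/(1.3 × 11.44) = 1.3 + 0.433333 = 1.73333 m along the plane.
The resultant acts 1.3 + 0.433333 = 1.73333 m (along the plate) below the hinge at the top edge, so the moment about the hinge is M = F × 1.73333 = 115.111 × 1.73333 = 199.525 kN·m.
A normal force at the bottom, 2.6 m from the hinge, must supply this moment: P = 199.525/2.6 = 76.7404 kN.

P ≈ 76.74 kN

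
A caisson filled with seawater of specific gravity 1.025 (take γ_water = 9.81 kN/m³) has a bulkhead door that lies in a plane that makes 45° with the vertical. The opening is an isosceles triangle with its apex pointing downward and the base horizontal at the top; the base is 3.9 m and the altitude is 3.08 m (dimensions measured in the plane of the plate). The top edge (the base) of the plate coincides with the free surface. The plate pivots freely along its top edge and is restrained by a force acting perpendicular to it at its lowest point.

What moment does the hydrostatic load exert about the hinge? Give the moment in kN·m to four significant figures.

M ≈ 67.52 kN·m

γ = 1.025 × 9.81 = 10.05525 kN/m³.
The plate makes 45° with the vertical, i.e. θ = 90° − 45° = 45° to the horizontal. Measuring y along the incline from the free-surface line, vertical depth h = y·sinθ with sinθ = 0.707107.
With the apex down, the centroid sits h/3 = 3.08/3 = 1.02667 m below the base (the top edge), so y_c = 1.02667 m and h_c = 1.02667 × 0.707107 = 0.725966 m.
A = ½ × 3.9 × 3.08 = 6.006 m².
Resultant F = γ·h_c·A = 10.05525 × 0.725966 × 6.006 = 43.8424 kN.
I_c = b·h³/36 = 3.9 × 3.08³/36 = 3.1653 m⁴.
Centre of pressure: y_p = y_c + I_c/(y_c·A) = 1.02667 + 3.1653/(1.02667 × 6.006) = 1.02667 + 0.513332 = 1.54 m along the plane.
The resultant acts 1.02667 + 0.513332 = 1.54 m (along the plate) below the hinge at the top edge, so the moment about the hinge is M = F × 1.54 = 43.8424 × 1.54 = 67.5173 kN·m.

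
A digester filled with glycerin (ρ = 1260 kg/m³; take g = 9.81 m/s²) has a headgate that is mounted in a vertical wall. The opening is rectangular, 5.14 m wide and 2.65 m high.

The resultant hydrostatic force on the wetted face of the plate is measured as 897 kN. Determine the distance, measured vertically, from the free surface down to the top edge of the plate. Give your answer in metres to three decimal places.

d_top ≈ 4.003 m

γ = ρg = 1260 × 9.81 / 1000 = 12.3606 kN/m³.
A = 5.14 × 2.65 = 13.621 m².
From F = γ·h_c·A, the centroid depth is h_c = 897/(12.3606 × 13.621) = 5.32775 m.
The centroid lies 2.65/2 = 1.325 m below the top edge, so the top edge sits at h_top = 5.32775 − 1.325 = 4.00275 m below the surface.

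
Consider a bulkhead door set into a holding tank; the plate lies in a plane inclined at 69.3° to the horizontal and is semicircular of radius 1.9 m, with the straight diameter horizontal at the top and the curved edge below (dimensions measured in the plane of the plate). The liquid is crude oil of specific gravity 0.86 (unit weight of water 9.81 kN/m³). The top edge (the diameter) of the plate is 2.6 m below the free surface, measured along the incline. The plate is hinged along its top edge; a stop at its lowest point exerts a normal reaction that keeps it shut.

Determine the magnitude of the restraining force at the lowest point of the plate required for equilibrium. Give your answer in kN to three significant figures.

γ = 0.86 × 9.81 = 8.4366 kN/m³.
Let θ = 69.3° be the plate's angle to the horizontal; measure y along the incline from where the plane meets the free surface. Vertical depth h = y·sinθ with sinθ = 0.935444.
The centroid of a semicircle lies 4r/(3π) = 0.806385 m from the diameter, here below the top edge, so y_c = 2.6 + 0.806385 = 3.40639 m and h_c = 3.40639 × 0.935444 = 3.18649 m.
A = πr²/2 = π × 1.9²/2 = 5.67057 m².
Resultant F = γ·h_c·A = 8.4366 × 3.18649 × 5.67057 = 152.443 kN.
I_c = (π/8 − 8/(9π))·r⁴ = 0.109757 × 1.9⁴ = 1.43036 m⁴.
Centre of pressure: y_p = y_c + I_c/(y_c·A) = 3.40639 + 1.43036/(3.40639 × 5.67057) = 3.40639 + 0.0740499 = 3.48044 m along the plane.
The resultant acts 0.806385 + 0.0740499 = 0.880435 m (along the plate) below the hinge at the top edge, so the moment about the hinge is M = F × 0.880435 = 152.443 × 0.880435 = 134.216 kN·m.
A normal force at the bottom, 1.9 m from the hinge, must supply this moment: P = 134.216/1.9 = 70.64 kN.

P ≈ 70.6 kN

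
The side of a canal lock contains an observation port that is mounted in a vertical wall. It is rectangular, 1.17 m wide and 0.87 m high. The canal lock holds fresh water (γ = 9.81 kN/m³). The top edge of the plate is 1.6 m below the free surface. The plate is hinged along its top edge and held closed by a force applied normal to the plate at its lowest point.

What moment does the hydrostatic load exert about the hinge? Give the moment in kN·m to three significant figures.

γ = 9.81 kN/m³.
The centroid lies 0.87/2 = 0.435 m below the top edge, so the centroid depth is h_c = 1.6 + 0.435 = 2.035 m.
A = 1.17 × 0.87 = 1.0179 m².
Resultant F = γ·h_c·A = 9.81 × 2.035 × 1.0179 = 20.3207 kN.
I_c = b·h³/12 = 1.17 × 0.87³/12 = 0.064204 m⁴.
Centre of pressure: y_p = y_c + I_c/(y_c·A) = 2.035 + 0.064204/(2.035 × 1.0179) = 2.035 + 0.0309951 = 2.066 m along the plane.
The resultant acts 0.435 + 0.0309951 = 0.465995 m (along the plate) below the hinge at the top edge, so the moment about the hinge is M = F × 0.465995 = 20.3207 × 0.465995 = 9.46934 kN·m.

M ≈ 9.47 kN·m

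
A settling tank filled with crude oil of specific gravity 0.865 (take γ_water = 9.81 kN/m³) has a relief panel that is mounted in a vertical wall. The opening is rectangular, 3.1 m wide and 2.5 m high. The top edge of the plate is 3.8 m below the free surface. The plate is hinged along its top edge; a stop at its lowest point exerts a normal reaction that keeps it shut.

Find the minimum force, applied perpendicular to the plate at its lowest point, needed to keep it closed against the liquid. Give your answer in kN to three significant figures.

γ = 0.865 × 9.81 = 8.48565 kN/m³.
The centroid lies 2.5/2 = 1.25 m below the top edge, so the centroid depth is h_c = 3.8 + 1.25 = 5.05 m.
A = 3.1 × 2.5 = 7.75 m².
Resultant F = γ·h_c·A = 8.48565 × 5.05 × 7.75 = 332.107 kN.
I_c = b·h³/12 = 3.1 × 2.5³/12 = 4.03646 m⁴.
Centre of pressure: y_p = y_c + I_c/(y_c·A) = 5.05 + 4.03646/(5.05 × 7.75) = 5.05 + 0.103135 = 5.15313 m along the plane.
The resultant acts 1.25 + 0.103135 = 1.35313 m (along the plate) below the hinge at the top edge, so the moment about the hinge is M = F × 1.35313 = 332.107 × 1.35313 = 449.384 kN·m.
A normal force at the bottom, 2.5 m from the hinge, must supply this moment: P = 449.384/2.5 = 179.754 kN.

P ≈ 180 kN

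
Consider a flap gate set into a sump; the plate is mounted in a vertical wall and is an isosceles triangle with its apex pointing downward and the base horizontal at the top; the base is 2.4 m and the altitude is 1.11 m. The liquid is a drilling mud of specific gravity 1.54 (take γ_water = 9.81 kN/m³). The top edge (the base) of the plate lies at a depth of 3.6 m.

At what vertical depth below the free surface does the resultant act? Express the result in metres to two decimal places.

h_p = 3.99 m

γ = 1.54 × 9.81 = 15.1074 kN/m³.
With the apex down, the centroid sits h/3 = 1.11/3 = 0.37 m below the base (the top edge), so the centroid depth is h_c = 3.6 + 0.37 = 3.97 m.
A = ½ × 2.4 × 1.11 = 1.332 m².
Resultant F = γ·h_c·A = 15.1074 × 3.97 × 1.332 = 79.8885 kN.
I_c = b·h³/36 = 2.4 × 1.11³/36 = 0.0911754 m⁴.
Centre of pressure: y_p = y_c + I_c/(y_c·A) = 3.97 + 0.0911754/(3.97 × 1.332) = 3.97 + 0.0172418 = 3.98724 m along the plane.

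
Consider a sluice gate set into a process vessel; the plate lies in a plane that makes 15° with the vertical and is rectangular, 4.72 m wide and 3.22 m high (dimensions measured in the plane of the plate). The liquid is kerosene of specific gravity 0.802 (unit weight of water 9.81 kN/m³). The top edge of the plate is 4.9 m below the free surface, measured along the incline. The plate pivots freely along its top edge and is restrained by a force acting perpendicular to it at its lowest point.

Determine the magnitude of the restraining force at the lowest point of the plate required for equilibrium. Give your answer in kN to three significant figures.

P ≈ 407 kN

γ = 0.802 × 9.81 = 7.86762 kN/m³.
The plate makes 15° with the vertical, i.e. θ = 90° − 15° = 75° to the horizontal. Measuring y along the incline from the free-surface line, vertical depth h = y·sinθ with sinθ = 0.965926.
The centroid lies 3.22/2 = 1.61 m below the top edge, so y_c = 4.9 + 1.61 = 6.51 m and h_c = 6.51 × 0.965926 = 6.28818 m.
A = 4.72 × 3.22 = 15.1984 m².
Resultant F = γ·h_c·A = 7.86762 × 6.28818 × 15.1984 = 751.911 kN.
I_c = b·h³/12 = 4.72 × 3.22³/12 = 13.1319 m⁴.
Centre of pressure: y_p = y_c + I_c/(y_c·A) = 6.51 + 13.1319/(6.51 × 15.1984) = 6.51 + 0.132724 = 6.64272 m along the plane.
The resultant acts 1.61 + 0.132724 = 1.74272 m (along the plate) below the hinge at the top edge, so the moment about the hinge is M = F × 1.74272 = 751.911 × 1.74272 = 1310.37 kN·m.
A normal force at the bottom, 3.22 m from the hinge, must supply this moment: P = 1310.37/3.22 = 406.947 kN.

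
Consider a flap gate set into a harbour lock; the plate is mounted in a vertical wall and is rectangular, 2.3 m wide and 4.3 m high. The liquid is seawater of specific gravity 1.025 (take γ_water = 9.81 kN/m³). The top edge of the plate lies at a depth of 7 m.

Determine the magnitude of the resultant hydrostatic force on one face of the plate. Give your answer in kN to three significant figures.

γ = 1.025 × 9.81 = 10.05525 kN/m³.
The centroid lies 4.3/2 = 2.15 m below the top edge, so the centroid depth is h_c = 7 + 2.15 = 9.15 m.
A = 2.3 × 4.3 = 9.89 m².
Resultant F = γ·h_c·A = 10.05525 × 9.15 × 9.89 = 909.935 kN.

F ≈ 910 kN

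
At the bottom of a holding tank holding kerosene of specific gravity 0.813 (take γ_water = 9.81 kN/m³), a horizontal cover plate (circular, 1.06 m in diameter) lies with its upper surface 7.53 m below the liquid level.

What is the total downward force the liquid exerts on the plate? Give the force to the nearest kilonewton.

F ≈ 53 kN

γ = 0.813 × 9.81 = 7.97553 kN/m³.
The plate is horizontal, so pressure is uniform at p = γ·h = 7.97553 × 7.53 = 60.0557 kN/m².
A = π(0.53)² = 0.882473 m².
F = p·A = 60.0557 × 0.882473 = 52.9975 kN.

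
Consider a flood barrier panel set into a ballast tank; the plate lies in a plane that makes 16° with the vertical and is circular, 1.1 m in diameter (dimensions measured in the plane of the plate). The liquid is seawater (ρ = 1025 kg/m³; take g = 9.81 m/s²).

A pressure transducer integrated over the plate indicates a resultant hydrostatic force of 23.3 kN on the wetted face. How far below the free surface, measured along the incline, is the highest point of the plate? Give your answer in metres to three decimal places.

y_top ≈ 1.987 m

γ = ρg = 1025 × 9.81 / 1000 = 10.05525 kN/m³.
A = π(0.55)² = 0.950332 m².
From F = γ·h_c·A, the centroid depth is h_c = 23.3/(10.05525 × 0.950332) = 2.4383 m.
The plate makes 16° with the vertical, i.e. θ = 90° − 16° = 74° to the horizontal. Measuring y along the incline from the free-surface line, vertical depth h = y·sinθ with sinθ = 0.961262.
Along the incline, y_c = h_c/sinθ = 2.4383/0.961262 = 2.53656 m.
The centroid is at the centre, 0.55 m below the top of the plate, so the highest point sits at y_top = 2.53656 − 0.55 = 1.98656 m along the incline.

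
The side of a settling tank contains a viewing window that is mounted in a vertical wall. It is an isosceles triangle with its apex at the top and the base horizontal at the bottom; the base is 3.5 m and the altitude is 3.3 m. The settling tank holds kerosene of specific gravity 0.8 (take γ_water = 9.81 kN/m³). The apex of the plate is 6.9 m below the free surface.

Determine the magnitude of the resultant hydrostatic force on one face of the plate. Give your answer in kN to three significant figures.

γ = 0.8 × 9.81 = 7.848 kN/m³.
With the apex up, the centroid sits 2h/3 = 2 × 3.3/3 = 2.2 m below the apex, so the centroid depth is h_c = 6.9 + 2.2 = 9.1 m.
A = ½ × 3.5 × 3.3 = 5.775 m².
Resultant F = γ·h_c·A = 7.848 × 9.1 × 5.775 = 412.432 kN.

F ≈ 412 kN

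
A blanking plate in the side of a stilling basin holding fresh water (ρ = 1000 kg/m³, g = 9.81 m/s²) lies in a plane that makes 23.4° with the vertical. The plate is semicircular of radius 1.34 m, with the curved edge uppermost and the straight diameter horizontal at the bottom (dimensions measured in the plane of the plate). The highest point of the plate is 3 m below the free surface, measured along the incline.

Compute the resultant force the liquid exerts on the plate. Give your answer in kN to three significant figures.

F ≈ 95.8 kN

γ = ρg = 1000 × 9.81 = 9810 N/m³ = 9.81 kN/m³.
The plate makes 23.4° with the vertical, i.e. θ = 90° − 23.4° = 66.6° to the horizontal. Measuring y along the incline from the free-surface line, vertical depth h = y·sinθ with sinθ = 0.917755.
The centroid lies 4r/(3π) = 0.568714 m above the diameter, so r − 4r/(3π) = 1.34 − 0.568714 = 0.771286 m below the topmost point, so y_c = 3 + 0.771286 = 3.77129 m and h_c = 3.77129 × 0.917755 = 3.46112 m.
A = πr²/2 = π × 1.34²/2 = 2.82052 m².
Resultant F = γ·h_c·A = 9.81 × 3.46112 × 2.82052 = 95.7668 kN.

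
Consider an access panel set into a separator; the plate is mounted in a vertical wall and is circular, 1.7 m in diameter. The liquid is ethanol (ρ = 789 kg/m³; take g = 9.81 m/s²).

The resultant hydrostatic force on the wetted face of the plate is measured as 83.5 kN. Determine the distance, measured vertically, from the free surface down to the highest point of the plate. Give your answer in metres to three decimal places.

d_top ≈ 3.903 m

γ = ρg = 789 × 9.81 / 1000 = 7.74009 kN/m³.
A = π(0.85)² = 2.2698 m².
From F = γ·h_c·A, the centroid depth is h_c = 83.5/(7.74009 × 2.2698) = 4.75284 m.
The centroid is at the centre, 0.85 m below the top of the plate, so the highest point sits at h_top = 4.75284 − 0.85 = 3.90284 m below the surface.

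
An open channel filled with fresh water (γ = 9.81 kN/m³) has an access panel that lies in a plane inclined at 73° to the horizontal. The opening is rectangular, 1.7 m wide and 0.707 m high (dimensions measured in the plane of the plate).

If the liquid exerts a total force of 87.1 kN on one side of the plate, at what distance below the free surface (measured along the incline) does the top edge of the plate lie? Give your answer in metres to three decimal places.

γ = 9.81 kN/m³.
A = 1.7 × 0.707 = 1.2019 m².
From F = γ·h_c·A, the centroid depth is h_c = 87.1/(9.81 × 1.2019) = 7.38722 m.
Let θ = 73° be the plate's angle to the horizontal; measure y along the incline from where the plane meets the free surface. Vertical depth h = y·sinθ with sinθ = 0.956305.
Along the incline, y_c = h_c/sinθ = 7.38722/0.956305 = 7.72475 m.
The centroid lies 0.707/2 = 0.3535 m below the top edge, so the top edge sits at y_top = 7.72475 − 0.3535 = 7.37125 m along the incline.

y_top ≈ 7.371 m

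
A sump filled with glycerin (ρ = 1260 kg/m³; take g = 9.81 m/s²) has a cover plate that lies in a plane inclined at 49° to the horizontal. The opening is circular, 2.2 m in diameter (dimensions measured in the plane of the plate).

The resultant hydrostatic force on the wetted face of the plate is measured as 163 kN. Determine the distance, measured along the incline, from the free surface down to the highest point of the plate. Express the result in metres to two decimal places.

γ = ρg = 1260 × 9.81 / 1000 = 12.3606 kN/m³.
A = π(1.1)² = 3.80133 m².
From F = γ·h_c·A, the centroid depth is h_c = 163/(12.3606 × 3.80133) = 3.46907 m.
Let θ = 49° be the plate's angle to the horizontal; measure y along the incline from where the plane meets the free surface. Vertical depth h = y·sinθ with sinθ = 0.754710.
Along the incline, y_c = h_c/sinθ = 3.46907/0.754710 = 4.59656 m.
The centroid is at the centre, 1.1 m below the top of the plate, so the highest point sits at y_top = 4.59656 − 1.1 = 3.49656 m along the incline.

y_top ≈ 3.50 m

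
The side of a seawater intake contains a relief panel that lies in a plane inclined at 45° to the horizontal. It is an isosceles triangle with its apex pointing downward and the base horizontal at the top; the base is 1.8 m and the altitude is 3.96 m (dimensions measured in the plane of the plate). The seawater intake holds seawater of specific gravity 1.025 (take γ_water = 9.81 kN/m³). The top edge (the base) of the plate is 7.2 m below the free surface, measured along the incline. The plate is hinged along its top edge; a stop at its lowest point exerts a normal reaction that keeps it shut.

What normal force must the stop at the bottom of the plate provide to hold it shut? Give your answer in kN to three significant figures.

γ = 1.025 × 9.81 = 10.05525 kN/m³.
Let θ = 45° be the plate's angle to the horizontal; measure y along the incline from where the plane meets the free surface. Vertical depth h = y·sinθ with sinθ = 0.707107.
With the apex down, the centroid sits h/3 = 3.96/3 = 1.32 m below the base (the top edge), so y_c = 7.2 + 1.32 = 8.52 m and h_c = 8.52 × 0.707107 = 6.02455 m.
A = ½ × 1.8 × 3.96 = 3.564 m².
Resultant F = γ·h_c·A = 10.05525 × 6.02455 × 3.564 = 215.901 kN.
I_c = b·h³/36 = 1.8 × 3.96³/36 = 3.10496 m⁴.
Centre of pressure: y_p = y_c + I_c/(y_c·A) = 8.52 + 3.10496/(8.52 × 3.564) = 8.52 + 0.102254 = 8.62225 m along the plane.
The resultant acts 1.32 + 0.102254 = 1.42225 m (along the plate) below the hinge at the top edge, so the moment about the hinge is M = F × 1.42225 = 215.901 × 1.42225 = 307.065 kN·m.
A normal force at the bottom, 3.96 m from the hinge, must supply this moment: P = 307.065/3.96 = 77.5417 kN.

P ≈ 77.5 kN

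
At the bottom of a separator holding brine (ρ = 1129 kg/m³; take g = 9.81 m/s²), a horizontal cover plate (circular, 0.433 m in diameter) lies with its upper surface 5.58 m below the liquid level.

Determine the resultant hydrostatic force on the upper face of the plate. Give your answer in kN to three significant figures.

F ≈ 9.10 kN

γ = ρg = 1129 × 9.81 / 1000 = 11.07549 kN/m³.
The plate is horizontal, so pressure is uniform at p = γ·h = 11.07549 × 5.58 = 61.8012 kN/m².
A = π(0.2165)² = 0.147254 m².
F = p·A = 61.8012 × 0.147254 = 9.10047 kN.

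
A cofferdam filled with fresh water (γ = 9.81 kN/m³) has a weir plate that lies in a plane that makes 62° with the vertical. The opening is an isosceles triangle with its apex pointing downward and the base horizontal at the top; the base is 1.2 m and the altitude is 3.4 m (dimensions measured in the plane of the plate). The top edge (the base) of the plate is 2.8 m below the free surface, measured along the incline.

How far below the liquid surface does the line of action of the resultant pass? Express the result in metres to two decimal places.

h_p = 1.92 m

γ = 9.81 kN/m³.
The plate makes 62° with the vertical, i.e. θ = 90° − 62° = 28° to the horizontal. Measuring y along the incline from the free-surface line, vertical depth h = y·sinθ with sinθ = 0.469472.
With the apex down, the centroid sits h/3 = 3.4/3 = 1.13333 m below the base (the top edge), so y_c = 2.8 + 1.13333 = 3.93333 m and h_c = 3.93333 × 0.469472 = 1.84659 m.
A = ½ × 1.2 × 3.4 = 2.04 m².
Resultant F = γ·h_c·A = 9.81 × 1.84659 × 2.04 = 36.9547 kN.
I_c = b·h³/36 = 1.2 × 3.4³/36 = 1.31013 m⁴.
Centre of pressure: y_p = y_c + I_c/(y_c·A) = 3.93333 + 1.31013/(3.93333 × 2.04) = 3.93333 + 0.163277 = 4.09661 m along the plane.
Vertically, h_p = y_p·sinθ = 4.09661 × 0.469472 = 1.92324 m.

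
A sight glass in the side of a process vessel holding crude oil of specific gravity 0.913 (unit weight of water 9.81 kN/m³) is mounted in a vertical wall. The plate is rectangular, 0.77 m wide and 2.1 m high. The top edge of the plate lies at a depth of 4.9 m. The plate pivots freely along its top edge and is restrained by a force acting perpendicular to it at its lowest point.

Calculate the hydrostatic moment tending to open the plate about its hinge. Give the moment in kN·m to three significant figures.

γ = 0.913 × 9.81 = 8.95653 kN/m³.
The centroid lies 2.1/2 = 1.05 m below the top edge, so the centroid depth is h_c = 4.9 + 1.05 = 5.95 m.
A = 0.77 × 2.1 = 1.617 m².
Resultant F = γ·h_c·A = 8.95653 × 5.95 × 1.617 = 86.1721 kN.
I_c = b·h³/12 = 0.77 × 2.1³/12 = 0.594248 m⁴.
Centre of pressure: y_p = y_c + I_c/(y_c·A) = 5.95 + 0.594248/(5.95 × 1.617) = 5.95 + 0.0617648 = 6.01176 m along the plane.
The resultant acts 1.05 + 0.0617648 = 1.11176 m (along the plate) below the hinge at the top edge, so the moment about the hinge is M = F × 1.11176 = 86.1721 × 1.11176 = 95.8027 kN·m.

M ≈ 95.8 kN·m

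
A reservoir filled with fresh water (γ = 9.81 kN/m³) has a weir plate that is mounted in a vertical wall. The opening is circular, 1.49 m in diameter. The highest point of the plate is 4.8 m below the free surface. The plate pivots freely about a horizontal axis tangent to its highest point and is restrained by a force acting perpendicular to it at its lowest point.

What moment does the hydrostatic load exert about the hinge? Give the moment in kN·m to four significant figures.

M ≈ 73.04 kN·m

γ = 9.81 kN/m³.
The centroid is at the centre, 0.745 m below the top of the plate, so the centroid depth is h_c = 4.8 + 0.745 = 5.545 m.
A = π(0.745)² = 1.74366 m².
Resultant F = γ·h_c·A = 9.81 × 5.545 × 1.74366 = 94.8489 kN.
I_c = πr⁴/4 = π × 0.745⁴/4 = 0.241944 m⁴.
Centre of pressure: y_p = y_c + I_c/(y_c·A) = 5.545 + 0.241944/(5.545 × 1.74366) = 5.545 + 0.0250237 = 5.57002 m along the plane.
The resultant acts 0.745 + 0.0250237 = 0.770024 m (along the plate) below the hinge at the top edge, so the moment about the hinge is M = F × 0.770024 = 94.8489 × 0.770024 = 73.0359 kN·m.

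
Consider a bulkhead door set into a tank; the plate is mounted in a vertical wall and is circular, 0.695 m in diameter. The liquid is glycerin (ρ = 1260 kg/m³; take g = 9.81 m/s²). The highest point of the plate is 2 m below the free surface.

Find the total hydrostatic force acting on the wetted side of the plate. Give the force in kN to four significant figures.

γ = ρg = 1260 × 9.81 / 1000 = 12.3606 kN/m³.
The centroid is at the centre, 0.3475 m below the top of the plate, so the centroid depth is h_c = 2 + 0.3475 = 2.3475 m.
A = π(0.3475)² = 0.379367 m².
Resultant F = γ·h_c·A = 12.3606 × 2.3475 × 0.379367 = 11.0079 kN.

F ≈ 11.01 kN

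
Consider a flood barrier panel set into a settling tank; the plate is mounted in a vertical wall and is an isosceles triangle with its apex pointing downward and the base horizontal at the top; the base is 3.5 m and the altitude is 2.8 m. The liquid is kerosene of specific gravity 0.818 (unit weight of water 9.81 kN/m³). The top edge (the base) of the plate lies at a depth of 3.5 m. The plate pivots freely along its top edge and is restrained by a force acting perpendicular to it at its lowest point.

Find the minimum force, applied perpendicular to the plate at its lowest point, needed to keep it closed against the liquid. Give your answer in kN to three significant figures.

γ = 0.818 × 9.81 = 8.02458 kN/m³.
With the apex down, the centroid sits h/3 = 2.8/3 = 0.933333 m below the base (the top edge), so the centroid depth is h_c = 3.5 + 0.933333 = 4.43333 m.
A = ½ × 3.5 × 2.8 = 4.9 m².
Resultant F = γ·h_c·A = 8.02458 × 4.43333 × 4.9 = 174.32 kN.
I_c = b·h³/36 = 3.5 × 2.8³/36 = 2.13422 m⁴.
Centre of pressure: y_p = y_c + I_c/(y_c·A) = 4.43333 + 2.13422/(4.43333 × 4.9) = 4.43333 + 0.0982456 = 4.53158 m along the plane.
The resultant acts 0.933333 + 0.0982456 = 1.03158 m (along the plate) below the hinge at the top edge, so the moment about the hinge is M = F × 1.03158 = 174.32 × 1.03158 = 179.825 kN·m.
A normal force at the bottom, 2.8 m from the hinge, must supply this moment: P = 179.825/2.8 = 64.2232 kN.

P ≈ 64.2 kN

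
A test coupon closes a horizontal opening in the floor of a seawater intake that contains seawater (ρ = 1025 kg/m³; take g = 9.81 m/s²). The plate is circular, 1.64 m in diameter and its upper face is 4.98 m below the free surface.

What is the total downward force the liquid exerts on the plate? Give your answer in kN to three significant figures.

γ = ρg = 1025 × 9.81 / 1000 = 10.05525 kN/m³.
The plate is horizontal, so pressure is uniform at p = γ·h = 10.05525 × 4.98 = 50.0751 kN/m².
A = π(0.82)² = 2.11241 m².
F = p·A = 50.0751 × 2.11241 = 105.779 kN.

F ≈ 106 kN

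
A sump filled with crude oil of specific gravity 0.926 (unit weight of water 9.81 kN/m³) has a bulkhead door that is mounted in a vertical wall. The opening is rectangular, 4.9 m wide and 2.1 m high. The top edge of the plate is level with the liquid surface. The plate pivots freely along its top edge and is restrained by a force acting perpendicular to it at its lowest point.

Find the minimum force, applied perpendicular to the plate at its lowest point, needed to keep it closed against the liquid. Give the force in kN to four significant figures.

P ≈ 65.43 kN

γ = 0.926 × 9.81 = 9.08406 kN/m³.
The centroid lies 2.1/2 = 1.05 m below the top edge, so the centroid depth is h_c = 1.05 m.
A = 4.9 × 2.1 = 10.29 m².
Resultant F = γ·h_c·A = 9.08406 × 1.05 × 10.29 = 98.1487 kN.
I_c = b·h³/12 = 4.9 × 2.1³/12 = 3.78158 m⁴.
Centre of pressure: y_p = y_c + I_c/(y_c·A) = 1.05 + 3.78158/(1.05 × 10.29) = 1.05 + 0.35 = 1.4 m along the plane.
The resultant acts 1.05 + 0.35 = 1.4 m (along the plate) below the hinge at the top edge, so the moment about the hinge is M = F × 1.4 = 98.1487 × 1.4 = 137.408 kN·m.
A normal force at the bottom, 2.1 m from the hinge, must supply this moment: P = 137.408/2.1 = 65.4324 kN.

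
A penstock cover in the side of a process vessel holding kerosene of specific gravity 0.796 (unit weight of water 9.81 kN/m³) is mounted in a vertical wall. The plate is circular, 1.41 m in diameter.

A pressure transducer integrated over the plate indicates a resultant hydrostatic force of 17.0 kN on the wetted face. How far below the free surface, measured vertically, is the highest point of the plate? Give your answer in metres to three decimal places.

γ = 0.796 × 9.81 = 7.80876 kN/m³.
A = π(0.705)² = 1.56145 m².
From F = γ·h_c·A, the centroid depth is h_c = 17.0/(7.80876 × 1.56145) = 1.39424 m.
The centroid is at the centre, 0.705 m below the top of the plate, so the highest point sits at h_top = 1.39424 − 0.705 = 0.68924 m below the surface.

d_top ≈ 0.689 m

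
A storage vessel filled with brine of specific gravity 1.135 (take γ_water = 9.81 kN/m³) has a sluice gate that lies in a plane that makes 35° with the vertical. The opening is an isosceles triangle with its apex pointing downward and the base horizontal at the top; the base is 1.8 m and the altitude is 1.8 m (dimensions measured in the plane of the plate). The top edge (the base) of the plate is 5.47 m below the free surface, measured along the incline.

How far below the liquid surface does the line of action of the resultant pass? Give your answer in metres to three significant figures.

γ = 1.135 × 9.81 = 11.13435 kN/m³.
The plate makes 35° with the vertical, i.e. θ = 90° − 35° = 55° to the horizontal. Measuring y along the incline from the free-surface line, vertical depth h = y·sinθ with sinθ = 0.819152.
With the apex down, the centroid sits h/3 = 1.8/3 = 0.6 m below the base (the top edge), so y_c = 5.47 + 0.6 = 6.07 m and h_c = 6.07 × 0.819152 = 4.97225 m.
A = ½ × 1.8 × 1.8 = 1.62 m².
Resultant F = γ·h_c·A = 11.13435 × 4.97225 × 1.62 = 89.6877 kN.
I_c = b·h³/36 = 1.8 × 1.8³/36 = 0.2916 m⁴.
Centre of pressure: y_p = y_c + I_c/(y_c·A) = 6.07 + 0.2916/(6.07 × 1.62) = 6.07 + 0.029654 = 6.09965 m along the plane.
Vertically, h_p = y_p·sinθ = 6.09965 × 0.819152 = 4.99654 m.

h_p = 5.00 m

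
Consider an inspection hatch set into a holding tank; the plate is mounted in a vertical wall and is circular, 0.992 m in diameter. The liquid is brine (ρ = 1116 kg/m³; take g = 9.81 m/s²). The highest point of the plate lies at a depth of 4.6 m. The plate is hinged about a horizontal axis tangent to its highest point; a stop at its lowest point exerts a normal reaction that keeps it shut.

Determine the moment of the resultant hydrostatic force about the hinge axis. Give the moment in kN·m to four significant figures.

γ = ρg = 1116 × 9.81 / 1000 = 10.94796 kN/m³.
The centroid is at the centre, 0.496 m below the top of the plate, so the centroid depth is h_c = 4.6 + 0.496 = 5.096 m.
A = π(0.496)² = 0.772882 m².
Resultant F = γ·h_c·A = 10.94796 × 5.096 × 0.772882 = 43.1197 kN.
I_c = πr⁴/4 = π × 0.496⁴/4 = 0.0475353 m⁴.
Centre of pressure: y_p = y_c + I_c/(y_c·A) = 5.096 + 0.0475353/(5.096 × 0.772882) = 5.096 + 0.0120691 = 5.10807 m along the plane.
The resultant acts 0.496 + 0.0120691 = 0.508069 m (along the plate) below the hinge at the top edge, so the moment about the hinge is M = F × 0.508069 = 43.1197 × 0.508069 = 21.9078 kN·m.

M ≈ 21.91 kN·m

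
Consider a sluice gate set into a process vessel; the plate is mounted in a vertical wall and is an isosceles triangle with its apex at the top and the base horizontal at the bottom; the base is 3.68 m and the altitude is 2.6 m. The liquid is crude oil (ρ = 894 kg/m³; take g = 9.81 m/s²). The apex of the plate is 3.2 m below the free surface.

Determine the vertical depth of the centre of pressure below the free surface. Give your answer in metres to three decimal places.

γ = ρg = 894 × 9.81 / 1000 = 8.77014 kN/m³.
With the apex up, the centroid sits 2h/3 = 2 × 2.6/3 = 1.73333 m below the apex, so the centroid depth is h_c = 3.2 + 1.73333 = 4.93333 m.
A = ½ × 3.68 × 2.6 = 4.784 m².
Resultant F = γ·h_c·A = 8.77014 × 4.93333 × 4.784 = 206.985 kN.
I_c = b·h³/36 = 3.68 × 2.6³/36 = 1.79666 m⁴.
Centre of pressure: y_p = y_c + I_c/(y_c·A) = 4.93333 + 1.79666/(4.93333 × 4.784) = 4.93333 + 0.0761263 = 5.00946 m along the plane.

h_p = 5.009 m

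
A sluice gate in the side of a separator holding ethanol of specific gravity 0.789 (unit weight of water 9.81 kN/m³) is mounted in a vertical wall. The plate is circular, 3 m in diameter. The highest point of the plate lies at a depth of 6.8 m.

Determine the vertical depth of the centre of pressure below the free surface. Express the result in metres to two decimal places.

γ = 0.789 × 9.81 = 7.74009 kN/m³.
The centroid is at the centre, 1.5 m below the top of the plate, so the centroid depth is h_c = 6.8 + 1.5 = 8.3 m.
A = π(1.5)² = 7.06858 m².
Resultant F = γ·h_c·A = 7.74009 × 8.3 × 7.06858 = 454.105 kN.
I_c = πr⁴/4 = π × 1.5⁴/4 = 3.97608 m⁴.
Centre of pressure: y_p = y_c + I_c/(y_c·A) = 8.3 + 3.97608/(8.3 × 7.06858) = 8.3 + 0.0677711 = 8.36777 m along the plane.

h_p = 8.37 m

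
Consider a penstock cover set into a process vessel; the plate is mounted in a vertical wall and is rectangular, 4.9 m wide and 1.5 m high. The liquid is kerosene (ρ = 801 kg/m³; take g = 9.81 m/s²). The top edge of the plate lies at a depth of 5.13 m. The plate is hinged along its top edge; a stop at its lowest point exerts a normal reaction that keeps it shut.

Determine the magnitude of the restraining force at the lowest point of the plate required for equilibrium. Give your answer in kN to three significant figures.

γ = ρg = 801 × 9.81 / 1000 = 7.85781 kN/m³.
The centroid lies 1.5/2 = 0.75 m below the top edge, so the centroid depth is h_c = 5.13 + 0.75 = 5.88 m.
A = 4.9 × 1.5 = 7.35 m².
Resultant F = γ·h_c·A = 7.85781 × 5.88 × 7.35 = 339.599 kN.
I_c = b·h³/12 = 4.9 × 1.5³/12 = 1.37813 m⁴.
Centre of pressure: y_p = y_c + I_c/(y_c·A) = 5.88 + 1.37813/(5.88 × 7.35) = 5.88 + 0.0318879 = 5.91189 m along the plane.
The resultant acts 0.75 + 0.0318879 = 0.781888 m (along the plate) below the hinge at the top edge, so the moment about the hinge is M = F × 0.781888 = 339.599 × 0.781888 = 265.528 kN·m.
A normal force at the bottom, 1.5 m from the hinge, must supply this moment: P = 265.528/1.5 = 177.019 kN.

P ≈ 177 kN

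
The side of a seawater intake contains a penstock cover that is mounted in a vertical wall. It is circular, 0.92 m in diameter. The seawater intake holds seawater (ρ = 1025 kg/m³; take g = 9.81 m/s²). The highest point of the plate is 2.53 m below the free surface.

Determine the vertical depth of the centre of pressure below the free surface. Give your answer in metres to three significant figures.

h_p = 3.01 m

γ = ρg = 1025 × 9.81 / 1000 = 10.05525 kN/m³.
The centroid is at the centre, 0.46 m below the top of the plate, so the centroid depth is h_c = 2.53 + 0.46 = 2.99 m.
A = π(0.46)² = 0.664761 m².
Resultant F = γ·h_c·A = 10.05525 × 2.99 × 0.664761 = 19.9862 kN.
I_c = πr⁴/4 = π × 0.46⁴/4 = 0.0351659 m⁴.
Centre of pressure: y_p = y_c + I_c/(y_c·A) = 2.99 + 0.0351659/(2.99 × 0.664761) = 2.99 + 0.0176923 = 3.00769 m along the plane.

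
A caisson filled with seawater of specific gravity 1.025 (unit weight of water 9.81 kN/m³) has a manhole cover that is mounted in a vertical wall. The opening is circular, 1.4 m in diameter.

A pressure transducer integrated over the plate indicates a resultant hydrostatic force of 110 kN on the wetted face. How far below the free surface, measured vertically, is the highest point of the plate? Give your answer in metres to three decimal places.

γ = 1.025 × 9.81 = 10.05525 kN/m³.
A = π(0.7)² = 1.53938 m².
From F = γ·h_c·A, the centroid depth is h_c = 110/(10.05525 × 1.53938) = 7.10647 m.
The centroid is at the centre, 0.7 m below the top of the plate, so the highest point sits at h_top = 7.10647 − 0.7 = 6.40647 m below the surface.

d_top ≈ 6.406 m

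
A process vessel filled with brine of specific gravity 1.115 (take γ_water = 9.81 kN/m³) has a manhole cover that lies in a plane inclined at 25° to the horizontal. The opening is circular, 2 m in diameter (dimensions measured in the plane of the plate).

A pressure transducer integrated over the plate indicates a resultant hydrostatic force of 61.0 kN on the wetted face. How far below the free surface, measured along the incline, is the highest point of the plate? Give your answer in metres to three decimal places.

γ = 1.115 × 9.81 = 10.93815 kN/m³.
A = π(1)² = 3.14159 m².
From F = γ·h_c·A, the centroid depth is h_c = 61.0/(10.93815 × 3.14159) = 1.77516 m.
Let θ = 25° be the plate's angle to the horizontal; measure y along the incline from where the plane meets the free surface. Vertical depth h = y·sinθ with sinθ = 0.422618.
Along the incline, y_c = h_c/sinθ = 1.77516/0.422618 = 4.20039 m.
The centroid is at the centre, 1 m below the top of the plate, so the highest point sits at y_top = 4.20039 − 1 = 3.20039 m along the incline.

y_top ≈ 3.200 m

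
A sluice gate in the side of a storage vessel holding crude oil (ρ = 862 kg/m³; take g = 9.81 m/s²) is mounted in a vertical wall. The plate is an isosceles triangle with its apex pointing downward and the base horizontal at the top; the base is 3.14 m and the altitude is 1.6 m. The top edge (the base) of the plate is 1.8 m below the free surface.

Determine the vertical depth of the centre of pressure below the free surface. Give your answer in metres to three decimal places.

γ = ρg = 862 × 9.81 / 1000 = 8.45622 kN/m³.
With the apex down, the centroid sits h/3 = 1.6/3 = 0.533333 m below the base (the top edge), so the centroid depth is h_c = 1.8 + 0.533333 = 2.33333 m.
A = ½ × 3.14 × 1.6 = 2.512 m².
Resultant F = γ·h_c·A = 8.45622 × 2.33333 × 2.512 = 49.5647 kN.
I_c = b·h³/36 = 3.14 × 1.6³/36 = 0.357262 m⁴.
Centre of pressure: y_p = y_c + I_c/(y_c·A) = 2.33333 + 0.357262/(2.33333 × 2.512) = 2.33333 + 0.0609524 = 2.39428 m along the plane.

h_p = 2.394 m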